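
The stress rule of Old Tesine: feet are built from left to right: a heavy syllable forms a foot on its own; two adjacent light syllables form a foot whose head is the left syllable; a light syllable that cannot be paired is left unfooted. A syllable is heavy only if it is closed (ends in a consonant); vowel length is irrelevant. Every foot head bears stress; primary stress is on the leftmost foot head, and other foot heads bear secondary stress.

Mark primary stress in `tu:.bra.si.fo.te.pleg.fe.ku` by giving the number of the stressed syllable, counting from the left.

1

Weights: 1 tu: L, 2 bra L, 3 si L, 4 fo L, 5 te L, 6 pleg H, 7 fe L, 8 ku L.
Parse left to right (heavy = foot alone; LL = one foot; stranded L unfooted): (ˈtu:.bra) (ˈsi.fo) te (ˈpleg) (ˈfe.ku).
Foot heads: 1, 3, 6, 7.
Primary stress on the leftmost head = syllable 1.
Primary stress: syllable 1 → ˈtu:.bra.si.fo.te.pleg.fe.ku.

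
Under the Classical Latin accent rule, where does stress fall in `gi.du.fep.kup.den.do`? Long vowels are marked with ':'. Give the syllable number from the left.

5

Classical Latin: stress the penult if heavy (long vowel or closed), else the antepenult.
Weights: 4 kup H, 5 den H, 6 do L.
The penult (syllable 5, den) is heavy, so it takes stress.
Stress on syllable 5: gi.du.fep.kup.ˈden.do.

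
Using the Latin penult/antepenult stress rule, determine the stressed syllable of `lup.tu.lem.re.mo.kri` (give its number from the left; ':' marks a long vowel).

4

Classical Latin: stress the penult if heavy (long vowel or closed), else the antepenult.
Weights: 4 re L, 5 mo L, 6 kri L.
The penult (syllable 5, mo) is light, so stress falls on the antepenult (syllable 4, re).
Stress on syllable 4: lup.tu.lem.ˈre.mo.kri.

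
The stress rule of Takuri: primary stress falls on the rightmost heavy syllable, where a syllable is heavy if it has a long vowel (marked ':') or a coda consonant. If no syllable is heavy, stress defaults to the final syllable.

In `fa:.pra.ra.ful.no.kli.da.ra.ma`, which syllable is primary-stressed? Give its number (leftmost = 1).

4

Weights: 1 fa: H, 2 pra L, 3 ra L, 4 ful H, 5 no L, 6 kli L, 7 da L, 8 ra L, 9 ma L.
Heavy syllables in the domain: 1, 4. The rightmost is syllable 4 (ful).
Primary stress: syllable 4 → fa:.pra.ra.ˈful.no.kli.da.ra.ma.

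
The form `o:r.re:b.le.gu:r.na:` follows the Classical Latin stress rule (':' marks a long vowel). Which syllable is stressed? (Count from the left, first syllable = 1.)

Classical Latin: stress the penult if heavy (long vowel or closed), else the antepenult.
Weights: 3 le L, 4 gu:r H, 5 na: H.
The penult (syllable 4, gu:r) is heavy, so it takes stress.
Stress on syllable 4: o:r.re:b.le.ˈgu:r.na:.

4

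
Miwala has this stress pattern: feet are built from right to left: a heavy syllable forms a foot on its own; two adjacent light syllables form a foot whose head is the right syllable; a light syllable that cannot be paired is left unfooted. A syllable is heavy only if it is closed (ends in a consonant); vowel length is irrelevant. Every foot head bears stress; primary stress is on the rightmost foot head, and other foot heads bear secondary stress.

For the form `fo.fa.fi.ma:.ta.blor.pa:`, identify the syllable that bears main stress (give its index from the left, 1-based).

Weights: 1 fo L, 2 fa L, 3 fi L, 4 ma: L, 5 ta L, 6 blor H, 7 pa: L.
Parse right to left (heavy = foot alone; LL = one foot; stranded L unfooted): fo (fa.ˈfi) (ma:.ˈta) (ˈblor) pa:.
Foot heads: 3, 5, 6.
Primary stress on the rightmost head = syllable 6.
Primary stress: syllable 6 → fo.fa.fi.ma:.ta.ˈblor.pa:.

6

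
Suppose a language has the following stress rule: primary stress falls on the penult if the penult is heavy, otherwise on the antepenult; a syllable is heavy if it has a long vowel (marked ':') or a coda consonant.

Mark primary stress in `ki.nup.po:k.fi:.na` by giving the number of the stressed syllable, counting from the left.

Weights: 3 po:k H, 4 fi: H, 5 na L.
The penult (syllable 4, fi:) is heavy, so it takes stress.
Primary stress: syllable 4 → ki.nup.po:k.ˈfi:.na.

4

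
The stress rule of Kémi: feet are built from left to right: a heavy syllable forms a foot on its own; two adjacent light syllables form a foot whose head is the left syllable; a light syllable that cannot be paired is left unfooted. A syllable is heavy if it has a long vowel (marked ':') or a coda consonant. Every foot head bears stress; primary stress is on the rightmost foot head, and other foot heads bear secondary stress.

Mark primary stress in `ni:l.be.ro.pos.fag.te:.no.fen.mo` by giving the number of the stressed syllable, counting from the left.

Weights: 1 ni:l H, 2 be L, 3 ro L, 4 pos H, 5 fag H, 6 te: H, 7 no L, 8 fen H, 9 mo L.
Parse left to right (heavy = foot alone; LL = one foot; stranded L unfooted): (ˈni:l) (ˈbe.ro) (ˈpos) (ˈfag) (ˈte:) no (ˈfen) mo.
Foot heads: 1, 2, 4, 5, 6, 8.
Primary stress on the rightmost head = syllable 8.
Primary stress: syllable 8 → ni:l.be.ro.pos.fag.te:.no.ˈfen.mo.

8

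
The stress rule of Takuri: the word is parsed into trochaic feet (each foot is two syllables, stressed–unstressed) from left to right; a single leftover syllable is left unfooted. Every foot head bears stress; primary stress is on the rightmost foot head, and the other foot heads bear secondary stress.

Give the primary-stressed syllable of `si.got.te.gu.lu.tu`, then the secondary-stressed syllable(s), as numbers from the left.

Parse left to right into trochaic (ˈσσ) feet: (ˈsi.got) (ˈte.gu) (ˈlu.tu).
Foot heads (stressed positions): 1, 3, 5.
End Rule Rightmost: primary stress on the rightmost head = syllable 5.
Secondary stress on 1, 3: ˌsi.got.ˌte.gu.ˈlu.tu.

primary 5, secondary 1, 3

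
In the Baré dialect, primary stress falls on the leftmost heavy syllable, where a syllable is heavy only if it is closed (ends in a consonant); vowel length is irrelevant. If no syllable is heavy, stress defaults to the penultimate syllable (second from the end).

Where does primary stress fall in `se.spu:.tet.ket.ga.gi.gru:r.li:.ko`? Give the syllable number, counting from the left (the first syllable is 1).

Weights: 1 se L, 2 spu: L, 3 tet H, 4 ket H, 5 ga L, 6 gi L, 7 gru:r H, 8 li: L, 9 ko L.
Heavy syllables in the domain: 3, 4, 7. The leftmost is syllable 3 (tet).
Primary stress: syllable 3 → se.spu:.ˈtet.ket.ga.gi.gru:r.li:.ko.

3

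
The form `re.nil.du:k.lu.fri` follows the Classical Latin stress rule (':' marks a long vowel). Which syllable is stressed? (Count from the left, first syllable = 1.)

Classical Latin: stress the penult if heavy (long vowel or closed), else the antepenult.
Weights: 3 du:k H, 4 lu L, 5 fri L.
The penult (syllable 4, lu) is light, so stress falls on the antepenult (syllable 3, du:k).
Stress on syllable 3: re.nil.ˈdu:k.lu.fri.

3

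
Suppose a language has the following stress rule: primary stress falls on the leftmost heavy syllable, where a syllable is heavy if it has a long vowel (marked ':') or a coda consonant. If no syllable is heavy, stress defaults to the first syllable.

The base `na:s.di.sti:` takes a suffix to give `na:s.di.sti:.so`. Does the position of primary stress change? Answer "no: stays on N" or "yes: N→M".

Base `na:s.di.sti:` (3 syllables):
  Weights: 1 na:s H, 2 di L, 3 sti: H.
  Heavy syllables in the domain: 1, 3. The leftmost is syllable 1 (na:s).
  → primary stress on syllable 1.
Suffixed `na:s.di.sti:.so` (4 syllables):
  Weights: 1 na:s H, 2 di L, 3 sti: H, 4 so L.
  Heavy syllables in the domain: 1, 3. The leftmost is syllable 1 (na:s).
  → primary stress on syllable 1.

no: stays on 1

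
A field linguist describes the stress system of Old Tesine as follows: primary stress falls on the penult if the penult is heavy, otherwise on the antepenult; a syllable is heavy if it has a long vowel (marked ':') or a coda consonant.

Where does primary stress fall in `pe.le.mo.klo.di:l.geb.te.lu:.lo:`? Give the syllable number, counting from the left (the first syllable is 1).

Weights: 7 te L, 8 lu: H, 9 lo: H.
The penult (syllable 8, lu:) is heavy, so it takes stress.
Primary stress: syllable 8 → pe.le.mo.klo.di:l.geb.te.ˈlu:.lo:.

8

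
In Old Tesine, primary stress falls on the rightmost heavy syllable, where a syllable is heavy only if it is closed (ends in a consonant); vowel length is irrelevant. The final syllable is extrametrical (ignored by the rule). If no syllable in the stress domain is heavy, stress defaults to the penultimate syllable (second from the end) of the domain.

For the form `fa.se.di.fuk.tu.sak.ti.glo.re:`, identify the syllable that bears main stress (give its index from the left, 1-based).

The final syllable (9, re:) is extrametrical; the stress domain is syllables 1–8.
Weights: 1 fa L, 2 se L, 3 di L, 4 fuk H, 5 tu L, 6 sak H, 7 ti L, 8 glo L.
Heavy syllables in the domain: 4, 6. The rightmost is syllable 6 (sak).
Primary stress: syllable 6 → fa.se.di.fuk.tu.ˈsak.ti.glo.re:.

6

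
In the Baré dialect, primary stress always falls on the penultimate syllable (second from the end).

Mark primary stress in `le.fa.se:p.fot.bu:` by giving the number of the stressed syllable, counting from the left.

4

The word has 5 syllables; the penultimate syllable (second from the end) is syllable 4 (fot).
Primary stress: syllable 4 → le.fa.se:p.ˈfot.bu:.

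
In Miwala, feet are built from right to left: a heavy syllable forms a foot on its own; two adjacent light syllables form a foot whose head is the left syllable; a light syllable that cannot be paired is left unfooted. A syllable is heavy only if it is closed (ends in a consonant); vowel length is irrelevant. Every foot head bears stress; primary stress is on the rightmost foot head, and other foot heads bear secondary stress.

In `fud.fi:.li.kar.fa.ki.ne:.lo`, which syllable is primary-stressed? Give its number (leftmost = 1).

Weights: 1 fud H, 2 fi: L, 3 li L, 4 kar H, 5 fa L, 6 ki L, 7 ne: L, 8 lo L.
Parse right to left (heavy = foot alone; LL = one foot; stranded L unfooted): (ˈfud) (ˈfi:.li) (ˈkar) (ˈfa.ki) (ˈne:.lo).
Foot heads: 1, 2, 4, 5, 7.
Primary stress on the rightmost head = syllable 7.
Primary stress: syllable 7 → fud.fi:.li.kar.fa.ki.ˈne:.lo.

7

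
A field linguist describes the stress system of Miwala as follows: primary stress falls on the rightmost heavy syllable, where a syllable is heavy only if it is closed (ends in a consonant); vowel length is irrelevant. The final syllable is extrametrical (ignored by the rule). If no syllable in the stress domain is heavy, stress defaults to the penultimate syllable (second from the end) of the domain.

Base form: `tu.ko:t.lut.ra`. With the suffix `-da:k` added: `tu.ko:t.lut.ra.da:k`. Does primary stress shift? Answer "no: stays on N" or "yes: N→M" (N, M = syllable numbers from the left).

no: stays on 3

Base `tu.ko:t.lut.ra` (4 syllables):
  The final syllable (4, ra) is extrametrical; the stress domain is syllables 1–3.
  Weights: 1 tu L, 2 ko:t H, 3 lut H.
  Heavy syllables in the domain: 2, 3. The rightmost is syllable 3 (lut).
  → primary stress on syllable 3.
Suffixed `tu.ko:t.lut.ra.da:k` (5 syllables):
  The final syllable (5, da:k) is extrametrical; the stress domain is syllables 1–4.
  Weights: 1 tu L, 2 ko:t H, 3 lut H, 4 ra L.
  Heavy syllables in the domain: 2, 3. The rightmost is syllable 3 (lut).
  → primary stress on syllable 3.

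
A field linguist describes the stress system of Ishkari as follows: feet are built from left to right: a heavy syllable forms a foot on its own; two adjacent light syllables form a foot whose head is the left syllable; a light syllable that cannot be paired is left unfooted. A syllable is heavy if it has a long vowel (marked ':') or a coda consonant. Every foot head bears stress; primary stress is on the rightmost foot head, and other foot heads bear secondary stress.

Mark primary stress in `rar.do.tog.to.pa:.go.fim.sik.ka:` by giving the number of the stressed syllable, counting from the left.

Weights: 1 rar H, 2 do L, 3 tog H, 4 to L, 5 pa: H, 6 go L, 7 fim H, 8 sik H, 9 ka: H.
Parse left to right (heavy = foot alone; LL = one foot; stranded L unfooted): (ˈrar) do (ˈtog) to (ˈpa:) go (ˈfim) (ˈsik) (ˈka:).
Foot heads: 1, 3, 5, 7, 8, 9.
Primary stress on the rightmost head = syllable 9.
Primary stress: syllable 9 → rar.do.tog.to.pa:.go.fim.sik.ˈka:.

9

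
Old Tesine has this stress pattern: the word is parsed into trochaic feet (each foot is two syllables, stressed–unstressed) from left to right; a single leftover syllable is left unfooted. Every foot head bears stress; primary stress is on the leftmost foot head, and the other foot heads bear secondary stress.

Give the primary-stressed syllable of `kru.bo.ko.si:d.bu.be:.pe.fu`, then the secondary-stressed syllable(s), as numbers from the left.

Parse left to right into trochaic (ˈσσ) feet: (ˈkru.bo) (ˈko.si:d) (ˈbu.be:) (ˈpe.fu).
Foot heads (stressed positions): 1, 3, 5, 7.
End Rule Leftmost: primary stress on the leftmost head = syllable 1.
Secondary stress on 3, 5, 7: ˈkru.bo.ˌko.si:d.ˌbu.be:.ˌpe.fu.

primary 1, secondary 3, 5, 7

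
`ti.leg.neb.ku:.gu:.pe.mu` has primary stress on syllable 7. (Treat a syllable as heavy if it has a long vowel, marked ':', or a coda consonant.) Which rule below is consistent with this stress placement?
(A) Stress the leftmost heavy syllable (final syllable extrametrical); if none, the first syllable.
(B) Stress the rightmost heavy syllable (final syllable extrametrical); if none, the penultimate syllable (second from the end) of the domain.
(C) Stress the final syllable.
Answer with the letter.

Rule A → syllable 2 (observed: 7).
Rule B → syllable 5 (observed: 7).
Rule C → syllable 7 ✓.

C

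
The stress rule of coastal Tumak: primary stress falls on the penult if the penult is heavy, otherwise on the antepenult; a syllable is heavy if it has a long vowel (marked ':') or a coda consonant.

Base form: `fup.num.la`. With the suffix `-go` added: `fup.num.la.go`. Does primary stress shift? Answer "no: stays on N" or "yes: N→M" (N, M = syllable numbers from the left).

Base `fup.num.la` (3 syllables):
  Weights: 1 fup H, 2 num H, 3 la L.
  The penult (syllable 2, num) is heavy, so it takes stress.
  → primary stress on syllable 2.
Suffixed `fup.num.la.go` (4 syllables):
  Weights: 2 num H, 3 la L, 4 go L.
  The penult (syllable 3, la) is light, so stress falls on the antepenult (syllable 2, num).
  → primary stress on syllable 2.

no: stays on 2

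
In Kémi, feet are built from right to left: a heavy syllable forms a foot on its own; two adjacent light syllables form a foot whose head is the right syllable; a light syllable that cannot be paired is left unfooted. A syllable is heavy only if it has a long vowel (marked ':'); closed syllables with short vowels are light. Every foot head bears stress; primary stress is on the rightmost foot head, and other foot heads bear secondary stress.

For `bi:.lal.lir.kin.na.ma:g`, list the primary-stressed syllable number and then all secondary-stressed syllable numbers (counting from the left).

Weights: 1 bi: H, 2 lal L, 3 lir L, 4 kin L, 5 na L, 6 ma:g H.
Parse right to left (heavy = foot alone; LL = one foot; stranded L unfooted): (ˈbi:) (lal.ˈlir) (kin.ˈna) (ˈma:g).
Foot heads: 1, 3, 5, 6.
Primary stress on the rightmost head = syllable 6.
Secondary stress on 1, 3, 5: ˌbi:.lal.ˌlir.kin.ˌna.ˈma:g.

primary 6, secondary 1, 3, 5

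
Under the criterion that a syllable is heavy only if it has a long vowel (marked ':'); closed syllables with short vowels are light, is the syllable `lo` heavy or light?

`lo`: short vowel, open (no coda). Short vowel → light.

light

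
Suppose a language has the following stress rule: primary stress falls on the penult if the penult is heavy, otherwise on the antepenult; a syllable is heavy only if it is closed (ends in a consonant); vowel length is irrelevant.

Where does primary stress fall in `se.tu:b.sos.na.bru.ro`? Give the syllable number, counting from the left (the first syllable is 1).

4

Weights: 4 na L, 5 bru L, 6 ro L.
The penult (syllable 5, bru) is light, so stress falls on the antepenult (syllable 4, na).
Primary stress: syllable 4 → se.tu:b.sos.ˈna.bru.ro.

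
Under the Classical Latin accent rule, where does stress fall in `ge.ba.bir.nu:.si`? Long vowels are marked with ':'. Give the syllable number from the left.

Classical Latin: stress the penult if heavy (long vowel or closed), else the antepenult.
Weights: 3 bir H, 4 nu: H, 5 si L.
The penult (syllable 4, nu:) is heavy, so it takes stress.
Stress on syllable 4: ge.ba.bir.ˈnu:.si.

4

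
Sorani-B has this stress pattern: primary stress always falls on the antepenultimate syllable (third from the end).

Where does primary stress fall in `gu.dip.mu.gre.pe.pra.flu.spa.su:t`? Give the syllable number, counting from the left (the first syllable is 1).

The word has 9 syllables; the antepenultimate syllable (third from the end) is syllable 7 (flu).
Primary stress: syllable 7 → gu.dip.mu.gre.pe.pra.ˈflu.spa.su:t.

7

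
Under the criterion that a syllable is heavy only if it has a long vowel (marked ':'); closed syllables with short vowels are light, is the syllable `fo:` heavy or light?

`fo:`: long vowel, open (no coda). Long vowel → heavy.

heavy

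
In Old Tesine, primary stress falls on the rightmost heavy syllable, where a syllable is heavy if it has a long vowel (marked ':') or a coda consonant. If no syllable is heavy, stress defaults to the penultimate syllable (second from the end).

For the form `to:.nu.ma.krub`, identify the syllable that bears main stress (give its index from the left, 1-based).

Weights: 1 to: H, 2 nu L, 3 ma L, 4 krub H.
Heavy syllables in the domain: 1, 4. The rightmost is syllable 4 (krub).
Primary stress: syllable 4 → to:.nu.ma.ˈkrub.

4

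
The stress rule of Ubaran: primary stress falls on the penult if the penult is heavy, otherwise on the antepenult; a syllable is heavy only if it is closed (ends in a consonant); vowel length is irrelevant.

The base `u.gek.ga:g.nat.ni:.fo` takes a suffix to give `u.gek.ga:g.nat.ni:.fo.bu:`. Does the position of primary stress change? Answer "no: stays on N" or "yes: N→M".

yes: 4→5

Base `u.gek.ga:g.nat.ni:.fo` (6 syllables):
  Weights: 4 nat H, 5 ni: L, 6 fo L.
  The penult (syllable 5, ni:) is light, so stress falls on the antepenult (syllable 4, nat).
  → primary stress on syllable 4.
Suffixed `u.gek.ga:g.nat.ni:.fo.bu:` (7 syllables):
  Weights: 5 ni: L, 6 fo L, 7 bu: L.
  The penult (syllable 6, fo) is light, so stress falls on the antepenult (syllable 5, ni:).
  → primary stress on syllable 5.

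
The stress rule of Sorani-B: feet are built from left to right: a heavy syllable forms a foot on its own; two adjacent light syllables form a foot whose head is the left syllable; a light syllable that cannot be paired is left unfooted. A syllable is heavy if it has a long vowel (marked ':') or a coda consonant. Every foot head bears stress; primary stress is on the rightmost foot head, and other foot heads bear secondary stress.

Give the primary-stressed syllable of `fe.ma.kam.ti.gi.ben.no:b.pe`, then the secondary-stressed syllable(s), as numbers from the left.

primary 7, secondary 1, 3, 4, 6

Weights: 1 fe L, 2 ma L, 3 kam H, 4 ti L, 5 gi L, 6 ben H, 7 no:b H, 8 pe L.
Parse left to right (heavy = foot alone; LL = one foot; stranded L unfooted): (ˈfe.ma) (ˈkam) (ˈti.gi) (ˈben) (ˈno:b) pe.
Foot heads: 1, 3, 4, 6, 7.
Primary stress on the rightmost head = syllable 7.
Secondary stress on 1, 3, 4, 6: ˌfe.ma.ˌkam.ˌti.gi.ˌben.ˈno:b.pe.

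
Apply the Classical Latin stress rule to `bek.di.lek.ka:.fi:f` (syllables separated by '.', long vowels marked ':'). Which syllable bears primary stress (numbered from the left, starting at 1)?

4

Classical Latin: stress the penult if heavy (long vowel or closed), else the antepenult.
Weights: 3 lek H, 4 ka: H, 5 fi:f H.
The penult (syllable 4, ka:) is heavy, so it takes stress.
Stress on syllable 4: bek.di.lek.ˈka:.fi:f.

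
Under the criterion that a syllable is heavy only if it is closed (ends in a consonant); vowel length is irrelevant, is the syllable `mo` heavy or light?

light

`mo`: short vowel, open (no coda). Open (no coda) → light.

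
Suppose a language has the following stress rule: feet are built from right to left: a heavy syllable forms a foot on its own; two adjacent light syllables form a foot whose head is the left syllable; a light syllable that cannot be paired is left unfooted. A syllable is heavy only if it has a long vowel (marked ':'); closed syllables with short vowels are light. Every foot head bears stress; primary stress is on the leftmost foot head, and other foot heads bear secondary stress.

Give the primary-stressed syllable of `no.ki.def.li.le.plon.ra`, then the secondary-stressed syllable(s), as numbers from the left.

Weights: 1 no L, 2 ki L, 3 def L, 4 li L, 5 le L, 6 plon L, 7 ra L.
Parse right to left (heavy = foot alone; LL = one foot; stranded L unfooted): no (ˈki.def) (ˈli.le) (ˈplon.ra).
Foot heads: 2, 4, 6.
Primary stress on the leftmost head = syllable 2.
Secondary stress on 4, 6: no.ˈki.def.ˌli.le.ˌplon.ra.

primary 2, secondary 4, 6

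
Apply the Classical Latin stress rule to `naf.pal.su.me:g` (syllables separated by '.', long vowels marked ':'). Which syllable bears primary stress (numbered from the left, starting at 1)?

2

Classical Latin: stress the penult if heavy (long vowel or closed), else the antepenult.
Weights: 2 pal H, 3 su L, 4 me:g H.
The penult (syllable 3, su) is light, so stress falls on the antepenult (syllable 2, pal).
Stress on syllable 2: naf.ˈpal.su.me:g.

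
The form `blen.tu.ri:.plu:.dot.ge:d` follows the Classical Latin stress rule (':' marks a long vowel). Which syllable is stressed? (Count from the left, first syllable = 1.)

Classical Latin: stress the penult if heavy (long vowel or closed), else the antepenult.
Weights: 4 plu: H, 5 dot H, 6 ge:d H.
The penult (syllable 5, dot) is heavy, so it takes stress.
Stress on syllable 5: blen.tu.ri:.plu:.ˈdot.ge:d.

5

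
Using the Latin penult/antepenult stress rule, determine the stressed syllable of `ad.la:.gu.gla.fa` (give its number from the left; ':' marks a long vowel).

Classical Latin: stress the penult if heavy (long vowel or closed), else the antepenult.
Weights: 3 gu L, 4 gla L, 5 fa L.
The penult (syllable 4, gla) is light, so stress falls on the antepenult (syllable 3, gu).
Stress on syllable 3: ad.la:.ˈgu.gla.fa.

3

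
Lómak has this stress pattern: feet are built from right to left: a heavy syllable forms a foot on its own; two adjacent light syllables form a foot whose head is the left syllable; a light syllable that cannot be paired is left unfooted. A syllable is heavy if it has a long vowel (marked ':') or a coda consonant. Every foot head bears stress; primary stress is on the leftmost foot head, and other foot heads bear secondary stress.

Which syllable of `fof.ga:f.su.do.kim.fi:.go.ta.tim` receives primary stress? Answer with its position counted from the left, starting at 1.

1

Weights: 1 fof H, 2 ga:f H, 3 su L, 4 do L, 5 kim H, 6 fi: H, 7 go L, 8 ta L, 9 tim H.
Parse right to left (heavy = foot alone; LL = one foot; stranded L unfooted): (ˈfof) (ˈga:f) (ˈsu.do) (ˈkim) (ˈfi:) (ˈgo.ta) (ˈtim).
Foot heads: 1, 2, 3, 5, 6, 7, 9.
Primary stress on the leftmost head = syllable 1.
Primary stress: syllable 1 → ˈfof.ga:f.su.do.kim.fi:.go.ta.tim.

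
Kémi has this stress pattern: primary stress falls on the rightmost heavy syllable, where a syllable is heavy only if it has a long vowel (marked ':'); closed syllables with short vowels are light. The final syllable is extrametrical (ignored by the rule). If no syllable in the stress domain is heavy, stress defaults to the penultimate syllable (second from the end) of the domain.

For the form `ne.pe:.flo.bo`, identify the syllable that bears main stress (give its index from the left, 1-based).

2

The final syllable (4, bo) is extrametrical; the stress domain is syllables 1–3.
Weights: 1 ne L, 2 pe: H, 3 flo L.
Heavy syllables in the domain: 2. The rightmost is syllable 2 (pe:).
Primary stress: syllable 2 → ne.ˈpe:.flo.bo.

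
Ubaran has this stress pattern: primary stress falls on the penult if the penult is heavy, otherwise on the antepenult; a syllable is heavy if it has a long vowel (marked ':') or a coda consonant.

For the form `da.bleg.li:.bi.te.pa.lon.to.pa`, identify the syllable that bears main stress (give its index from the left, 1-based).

Weights: 7 lon H, 8 to L, 9 pa L.
The penult (syllable 8, to) is light, so stress falls on the antepenult (syllable 7, lon).
Primary stress: syllable 7 → da.bleg.li:.bi.te.pa.ˈlon.to.pa.

7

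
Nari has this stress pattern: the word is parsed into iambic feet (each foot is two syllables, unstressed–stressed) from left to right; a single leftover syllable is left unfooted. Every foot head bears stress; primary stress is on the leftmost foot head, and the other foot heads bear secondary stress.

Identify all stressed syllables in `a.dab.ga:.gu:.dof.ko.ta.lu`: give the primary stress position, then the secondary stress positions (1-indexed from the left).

Parse left to right into iambic (σˈσ) feet: (a.ˈdab) (ga:.ˈgu:) (dof.ˈko) (ta.ˈlu).
Foot heads (stressed positions): 2, 4, 6, 8.
End Rule Leftmost: primary stress on the leftmost head = syllable 2.
Secondary stress on 4, 6, 8: a.ˈdab.ga:.ˌgu:.dof.ˌko.ta.ˌlu.

primary 2, secondary 4, 6, 8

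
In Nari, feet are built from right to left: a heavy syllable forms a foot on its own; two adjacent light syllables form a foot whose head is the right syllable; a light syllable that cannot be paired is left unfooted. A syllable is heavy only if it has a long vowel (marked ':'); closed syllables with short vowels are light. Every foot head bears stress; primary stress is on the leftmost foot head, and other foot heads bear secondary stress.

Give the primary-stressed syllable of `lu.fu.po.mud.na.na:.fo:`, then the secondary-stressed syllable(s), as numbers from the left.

primary 3, secondary 5, 6, 7

Weights: 1 lu L, 2 fu L, 3 po L, 4 mud L, 5 na L, 6 na: H, 7 fo: H.
Parse right to left (heavy = foot alone; LL = one foot; stranded L unfooted): lu (fu.ˈpo) (mud.ˈna) (ˈna:) (ˈfo:).
Foot heads: 3, 5, 6, 7.
Primary stress on the leftmost head = syllable 3.
Secondary stress on 5, 6, 7: lu.fu.ˈpo.mud.ˌna.ˌna:.ˌfo:.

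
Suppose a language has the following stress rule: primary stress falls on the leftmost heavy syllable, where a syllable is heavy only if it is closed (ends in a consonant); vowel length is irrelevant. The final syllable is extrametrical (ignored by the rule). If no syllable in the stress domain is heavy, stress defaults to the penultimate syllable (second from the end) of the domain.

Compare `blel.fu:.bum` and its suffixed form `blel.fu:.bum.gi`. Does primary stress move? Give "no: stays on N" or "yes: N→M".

Base `blel.fu:.bum` (3 syllables):
  The final syllable (3, bum) is extrametrical; the stress domain is syllables 1–2.
  Weights: 1 blel H, 2 fu: L.
  Heavy syllables in the domain: 1. The leftmost is syllable 1 (blel).
  → primary stress on syllable 1.
Suffixed `blel.fu:.bum.gi` (4 syllables):
  The final syllable (4, gi) is extrametrical; the stress domain is syllables 1–3.
  Weights: 1 blel H, 2 fu: L, 3 bum H.
  Heavy syllables in the domain: 1, 3. The leftmost is syllable 1 (blel).
  → primary stress on syllable 1.

no: stays on 1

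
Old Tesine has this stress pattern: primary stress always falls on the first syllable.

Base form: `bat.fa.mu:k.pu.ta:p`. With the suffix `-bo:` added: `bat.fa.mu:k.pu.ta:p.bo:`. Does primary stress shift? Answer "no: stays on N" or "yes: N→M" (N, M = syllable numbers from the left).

no: stays on 1

Base `bat.fa.mu:k.pu.ta:p` (5 syllables):
  The word has 5 syllables; the first syllable is syllable 1 (bat).
  → primary stress on syllable 1.
Suffixed `bat.fa.mu:k.pu.ta:p.bo:` (6 syllables):
  The word has 6 syllables; the first syllable is syllable 1 (bat).
  → primary stress on syllable 1.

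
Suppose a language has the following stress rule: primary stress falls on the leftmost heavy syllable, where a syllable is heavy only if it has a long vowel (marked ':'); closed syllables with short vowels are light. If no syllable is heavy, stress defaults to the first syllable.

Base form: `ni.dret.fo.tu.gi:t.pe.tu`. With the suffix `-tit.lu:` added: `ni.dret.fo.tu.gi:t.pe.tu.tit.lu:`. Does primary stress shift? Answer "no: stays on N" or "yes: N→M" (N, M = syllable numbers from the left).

Base `ni.dret.fo.tu.gi:t.pe.tu` (7 syllables):
  Weights: 1 ni L, 2 dret L, 3 fo L, 4 tu L, 5 gi:t H, 6 pe L, 7 tu L.
  Heavy syllables in the domain: 5. The leftmost is syllable 5 (gi:t).
  → primary stress on syllable 5.
Suffixed `ni.dret.fo.tu.gi:t.pe.tu.tit.lu:` (9 syllables):
  Weights: 1 ni L, 2 dret L, 3 fo L, 4 tu L, 5 gi:t H, 6 pe L, 7 tu L, 8 tit L, 9 lu: H.
  Heavy syllables in the domain: 5, 9. The leftmost is syllable 5 (gi:t).
  → primary stress on syllable 5.

no: stays on 5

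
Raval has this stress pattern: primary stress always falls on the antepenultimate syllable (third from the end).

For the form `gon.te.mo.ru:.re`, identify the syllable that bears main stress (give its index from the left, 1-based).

The word has 5 syllables; the antepenultimate syllable (third from the end) is syllable 3 (mo).
Primary stress: syllable 3 → gon.te.ˈmo.ru:.re.

3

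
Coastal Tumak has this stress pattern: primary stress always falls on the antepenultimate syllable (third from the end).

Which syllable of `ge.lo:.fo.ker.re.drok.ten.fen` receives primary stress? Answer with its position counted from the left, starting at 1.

The word has 8 syllables; the antepenultimate syllable (third from the end) is syllable 6 (drok).
Primary stress: syllable 6 → ge.lo:.fo.ker.re.ˈdrok.ten.fen.

6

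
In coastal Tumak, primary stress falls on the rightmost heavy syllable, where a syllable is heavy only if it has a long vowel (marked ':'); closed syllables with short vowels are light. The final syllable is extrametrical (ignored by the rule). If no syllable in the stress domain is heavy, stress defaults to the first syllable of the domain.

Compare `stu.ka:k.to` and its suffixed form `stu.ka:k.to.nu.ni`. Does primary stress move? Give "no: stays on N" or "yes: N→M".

Base `stu.ka:k.to` (3 syllables):
  The final syllable (3, to) is extrametrical; the stress domain is syllables 1–2.
  Weights: 1 stu L, 2 ka:k H.
  Heavy syllables in the domain: 2. The rightmost is syllable 2 (ka:k).
  → primary stress on syllable 2.
Suffixed `stu.ka:k.to.nu.ni` (5 syllables):
  The final syllable (5, ni) is extrametrical; the stress domain is syllables 1–4.
  Weights: 1 stu L, 2 ka:k H, 3 to L, 4 nu L.
  Heavy syllables in the domain: 2. The rightmost is syllable 2 (ka:k).
  → primary stress on syllable 2.

no: stays on 2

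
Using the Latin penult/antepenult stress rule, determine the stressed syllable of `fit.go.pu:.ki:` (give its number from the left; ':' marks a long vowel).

3

Classical Latin: stress the penult if heavy (long vowel or closed), else the antepenult.
Weights: 2 go L, 3 pu: H, 4 ki: H.
The penult (syllable 3, pu:) is heavy, so it takes stress.
Stress on syllable 3: fit.go.ˈpu:.ki:.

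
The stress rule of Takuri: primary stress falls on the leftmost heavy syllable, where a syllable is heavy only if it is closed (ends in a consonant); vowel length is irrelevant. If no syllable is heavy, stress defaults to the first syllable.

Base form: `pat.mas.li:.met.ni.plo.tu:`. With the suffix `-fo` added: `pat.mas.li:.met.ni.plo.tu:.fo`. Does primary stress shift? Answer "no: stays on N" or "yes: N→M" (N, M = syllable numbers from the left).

no: stays on 1

Base `pat.mas.li:.met.ni.plo.tu:` (7 syllables):
  Weights: 1 pat H, 2 mas H, 3 li: L, 4 met H, 5 ni L, 6 plo L, 7 tu: L.
  Heavy syllables in the domain: 1, 2, 4. The leftmost is syllable 1 (pat).
  → primary stress on syllable 1.
Suffixed `pat.mas.li:.met.ni.plo.tu:.fo` (8 syllables):
  Weights: 1 pat H, 2 mas H, 3 li: L, 4 met H, 5 ni L, 6 plo L, 7 tu: L, 8 fo L.
  Heavy syllables in the domain: 1, 2, 4. The leftmost is syllable 1 (pat).
  → primary stress on syllable 1.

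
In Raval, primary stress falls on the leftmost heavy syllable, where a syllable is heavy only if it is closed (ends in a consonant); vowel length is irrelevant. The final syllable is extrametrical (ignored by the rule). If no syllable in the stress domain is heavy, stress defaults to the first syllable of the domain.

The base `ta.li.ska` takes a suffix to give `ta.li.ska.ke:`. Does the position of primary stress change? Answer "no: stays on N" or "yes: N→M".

Base `ta.li.ska` (3 syllables):
  The final syllable (3, ska) is extrametrical; the stress domain is syllables 1–2.
  Weights: 1 ta L, 2 li L.
  No heavy syllable in the domain; default to the first syllable of the domain = syllable 1.
  → primary stress on syllable 1.
Suffixed `ta.li.ska.ke:` (4 syllables):
  The final syllable (4, ke:) is extrametrical; the stress domain is syllables 1–3.
  Weights: 1 ta L, 2 li L, 3 ska L.
  No heavy syllable in the domain; default to the first syllable of the domain = syllable 1.
  → primary stress on syllable 1.

no: stays on 1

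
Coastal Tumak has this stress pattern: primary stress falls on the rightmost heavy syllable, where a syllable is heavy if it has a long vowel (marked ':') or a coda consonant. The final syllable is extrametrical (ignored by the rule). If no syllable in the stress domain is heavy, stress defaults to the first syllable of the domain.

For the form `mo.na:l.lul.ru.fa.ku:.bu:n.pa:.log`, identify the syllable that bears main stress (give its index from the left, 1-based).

The final syllable (9, log) is extrametrical; the stress domain is syllables 1–8.
Weights: 1 mo L, 2 na:l H, 3 lul H, 4 ru L, 5 fa L, 6 ku: H, 7 bu:n H, 8 pa: H.
Heavy syllables in the domain: 2, 3, 6, 7, 8. The rightmost is syllable 8 (pa:).
Primary stress: syllable 8 → mo.na:l.lul.ru.fa.ku:.bu:n.ˈpa:.log.

8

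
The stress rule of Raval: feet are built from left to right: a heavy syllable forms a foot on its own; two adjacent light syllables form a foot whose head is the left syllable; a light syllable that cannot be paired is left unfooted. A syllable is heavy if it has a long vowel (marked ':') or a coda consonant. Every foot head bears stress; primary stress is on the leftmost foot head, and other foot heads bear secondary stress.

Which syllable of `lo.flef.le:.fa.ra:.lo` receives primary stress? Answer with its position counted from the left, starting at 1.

Weights: 1 lo L, 2 flef H, 3 le: H, 4 fa L, 5 ra: H, 6 lo L.
Parse left to right (heavy = foot alone; LL = one foot; stranded L unfooted): lo (ˈflef) (ˈle:) fa (ˈra:) lo.
Foot heads: 2, 3, 5.
Primary stress on the leftmost head = syllable 2.
Primary stress: syllable 2 → lo.ˈflef.le:.fa.ra:.lo.

2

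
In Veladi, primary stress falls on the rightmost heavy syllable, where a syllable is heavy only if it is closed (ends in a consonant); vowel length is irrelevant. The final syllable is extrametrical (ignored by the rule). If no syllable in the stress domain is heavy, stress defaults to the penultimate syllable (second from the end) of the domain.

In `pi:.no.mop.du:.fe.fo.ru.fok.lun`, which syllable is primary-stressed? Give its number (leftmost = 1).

8

The final syllable (9, lun) is extrametrical; the stress domain is syllables 1–8.
Weights: 1 pi: L, 2 no L, 3 mop H, 4 du: L, 5 fe L, 6 fo L, 7 ru L, 8 fok H.
Heavy syllables in the domain: 3, 8. The rightmost is syllable 8 (fok).
Primary stress: syllable 8 → pi:.no.mop.du:.fe.fo.ru.ˈfok.lun.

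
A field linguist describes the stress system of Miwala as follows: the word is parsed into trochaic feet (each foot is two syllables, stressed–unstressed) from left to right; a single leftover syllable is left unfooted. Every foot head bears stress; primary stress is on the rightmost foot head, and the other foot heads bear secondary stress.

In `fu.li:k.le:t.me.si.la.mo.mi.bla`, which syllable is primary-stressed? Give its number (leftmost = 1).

7

Parse left to right into trochaic (ˈσσ) feet: (ˈfu.li:k) (ˈle:t.me) (ˈsi.la) (ˈmo.mi) bla. Syllable 9 is left unfooted.
Foot heads (stressed positions): 1, 3, 5, 7.
End Rule Rightmost: primary stress on the rightmost head = syllable 7.
Primary stress: syllable 7 → fu.li:k.le:t.me.si.la.ˈmo.mi.bla.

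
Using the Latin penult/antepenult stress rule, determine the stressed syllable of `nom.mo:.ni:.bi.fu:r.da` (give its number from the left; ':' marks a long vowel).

Classical Latin: stress the penult if heavy (long vowel or closed), else the antepenult.
Weights: 4 bi L, 5 fu:r H, 6 da L.
The penult (syllable 5, fu:r) is heavy, so it takes stress.
Stress on syllable 5: nom.mo:.ni:.bi.ˈfu:r.da.

5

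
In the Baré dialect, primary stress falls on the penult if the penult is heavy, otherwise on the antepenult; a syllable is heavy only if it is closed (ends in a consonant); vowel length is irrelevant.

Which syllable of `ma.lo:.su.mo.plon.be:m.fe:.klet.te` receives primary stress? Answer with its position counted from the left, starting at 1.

Weights: 7 fe: L, 8 klet H, 9 te L.
The penult (syllable 8, klet) is heavy, so it takes stress.
Primary stress: syllable 8 → ma.lo:.su.mo.plon.be:m.fe:.ˈklet.te.

8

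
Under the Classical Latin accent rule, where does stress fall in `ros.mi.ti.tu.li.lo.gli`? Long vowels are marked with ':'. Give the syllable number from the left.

Classical Latin: stress the penult if heavy (long vowel or closed), else the antepenult.
Weights: 5 li L, 6 lo L, 7 gli L.
The penult (syllable 6, lo) is light, so stress falls on the antepenult (syllable 5, li).
Stress on syllable 5: ros.mi.ti.tu.ˈli.lo.gli.

5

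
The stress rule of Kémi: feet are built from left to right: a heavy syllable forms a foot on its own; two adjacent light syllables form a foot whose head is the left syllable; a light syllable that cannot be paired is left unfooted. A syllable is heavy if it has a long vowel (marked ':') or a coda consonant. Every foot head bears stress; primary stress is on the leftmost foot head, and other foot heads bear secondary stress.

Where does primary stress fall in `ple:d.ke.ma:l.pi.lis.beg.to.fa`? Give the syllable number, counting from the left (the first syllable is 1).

Weights: 1 ple:d H, 2 ke L, 3 ma:l H, 4 pi L, 5 lis H, 6 beg H, 7 to L, 8 fa L.
Parse left to right (heavy = foot alone; LL = one foot; stranded L unfooted): (ˈple:d) ke (ˈma:l) pi (ˈlis) (ˈbeg) (ˈto.fa).
Foot heads: 1, 3, 5, 6, 7.
Primary stress on the leftmost head = syllable 1.
Primary stress: syllable 1 → ˈple:d.ke.ma:l.pi.lis.beg.to.fa.

1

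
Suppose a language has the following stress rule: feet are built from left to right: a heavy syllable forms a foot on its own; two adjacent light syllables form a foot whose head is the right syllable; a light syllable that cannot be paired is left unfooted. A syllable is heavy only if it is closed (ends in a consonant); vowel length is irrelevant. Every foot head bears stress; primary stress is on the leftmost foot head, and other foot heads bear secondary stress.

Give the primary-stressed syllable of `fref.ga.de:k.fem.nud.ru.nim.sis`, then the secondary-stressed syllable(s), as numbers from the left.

Weights: 1 fref H, 2 ga L, 3 de:k H, 4 fem H, 5 nud H, 6 ru L, 7 nim H, 8 sis H.
Parse left to right (heavy = foot alone; LL = one foot; stranded L unfooted): (ˈfref) ga (ˈde:k) (ˈfem) (ˈnud) ru (ˈnim) (ˈsis).
Foot heads: 1, 3, 4, 5, 7, 8.
Primary stress on the leftmost head = syllable 1.
Secondary stress on 3, 4, 5, 7, 8: ˈfref.ga.ˌde:k.ˌfem.ˌnud.ru.ˌnim.ˌsis.

primary 1, secondary 3, 4, 5, 7, 8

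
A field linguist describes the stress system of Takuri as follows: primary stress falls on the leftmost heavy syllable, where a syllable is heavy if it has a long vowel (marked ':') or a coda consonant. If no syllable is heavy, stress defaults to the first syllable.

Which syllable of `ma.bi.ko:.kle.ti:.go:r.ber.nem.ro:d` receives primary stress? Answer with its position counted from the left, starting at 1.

Weights: 1 ma L, 2 bi L, 3 ko: H, 4 kle L, 5 ti: H, 6 go:r H, 7 ber H, 8 nem H, 9 ro:d H.
Heavy syllables in the domain: 3, 5, 6, 7, 8, 9. The leftmost is syllable 3 (ko:).
Primary stress: syllable 3 → ma.bi.ˈko:.kle.ti:.go:r.ber.nem.ro:d.

3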